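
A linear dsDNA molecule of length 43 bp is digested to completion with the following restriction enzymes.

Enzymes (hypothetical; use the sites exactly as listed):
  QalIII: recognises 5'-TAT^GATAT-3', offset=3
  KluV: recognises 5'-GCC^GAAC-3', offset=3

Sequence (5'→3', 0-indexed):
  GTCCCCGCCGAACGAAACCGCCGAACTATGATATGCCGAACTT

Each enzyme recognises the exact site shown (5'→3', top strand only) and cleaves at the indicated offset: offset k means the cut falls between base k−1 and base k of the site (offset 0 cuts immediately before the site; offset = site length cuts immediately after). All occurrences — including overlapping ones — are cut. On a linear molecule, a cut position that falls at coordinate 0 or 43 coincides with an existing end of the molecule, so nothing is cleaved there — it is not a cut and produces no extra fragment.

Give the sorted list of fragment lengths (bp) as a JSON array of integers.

Scan for sites:
  QalIII TATGATAT/3: at [26] ⇒ [29]
  KluV GCCGAAC/3: at [6, 19, 34] ⇒ [9, 22, 37]

All cut coordinates (distinct, sorted): [9, 22, 29, 37]

Fragment lengths:
  [0,9): 9 bp
  [9,22): 13 bp
  [22,29): 7 bp
  [29,37): 8 bp
  [37,43): 6 bp

[6,7,8,9,13]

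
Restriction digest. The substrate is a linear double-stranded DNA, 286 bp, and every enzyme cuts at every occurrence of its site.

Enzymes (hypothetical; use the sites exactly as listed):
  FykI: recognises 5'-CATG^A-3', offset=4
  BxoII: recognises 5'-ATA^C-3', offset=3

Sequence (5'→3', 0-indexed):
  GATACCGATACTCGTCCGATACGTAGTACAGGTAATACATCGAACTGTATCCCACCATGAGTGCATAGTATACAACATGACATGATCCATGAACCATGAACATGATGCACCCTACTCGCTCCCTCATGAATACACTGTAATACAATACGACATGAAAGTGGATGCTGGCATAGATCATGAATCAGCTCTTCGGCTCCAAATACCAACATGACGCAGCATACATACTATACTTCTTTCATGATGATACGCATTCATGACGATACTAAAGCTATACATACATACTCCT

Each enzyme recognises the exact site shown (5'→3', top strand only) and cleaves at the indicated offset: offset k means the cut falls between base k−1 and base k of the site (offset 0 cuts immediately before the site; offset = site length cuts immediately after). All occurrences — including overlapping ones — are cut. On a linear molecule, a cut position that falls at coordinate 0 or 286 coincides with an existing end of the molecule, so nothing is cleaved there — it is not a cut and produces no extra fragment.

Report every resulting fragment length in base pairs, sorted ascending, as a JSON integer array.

Site scan:
  FykI (CATGA, off=4): starts [55, 75, 80, 87, 94, 100, 124, 150, 175, 206, 236, 252] → cuts [59, 79, 84, 91, 98, 104, 128, 154, 179, 210, 240, 256]
  BxoII (ATAC, off=3): starts [1, 7, 18, 34, 69, 129, 139, 144, 199, 217, 221, 226, 243, 259, 270, 274, 278] → cuts [4, 10, 21, 37, 72, 132, 142, 147, 202, 220, 224, 229, 246, 262, 273, 277, 281]

Pooled cuts: [4, 10, 21, 37, 59, 72, 79, 84, 91, 98, 104, 128, 132, 142, 147, 154, 179, 202, 210, 220, 224, 229, 240, 246, 256, 262, 273, 277, 281]

Fragments:
  [0,4): 4 bp
  [4,10): 6 bp
  [10,21): 11 bp
  [21,37): 16 bp
  [37,59): 22 bp
  [59,72): 13 bp
  [72,79): 7 bp
  [79,84): 5 bp
  [84,91): 7 bp
  [91,98): 7 bp
  [98,104): 6 bp
  [104,128): 24 bp
  [128,132): 4 bp
  [132,142): 10 bp
  [142,147): 5 bp
  [147,154): 7 bp
  [154,179): 25 bp
  [179,202): 23 bp
  [202,210): 8 bp
  [210,220): 10 bp
  [220,224): 4 bp
  [224,229): 5 bp
  [229,240): 11 bp
  [240,246): 6 bp
  [246,256): 10 bp
  [256,262): 6 bp
  [262,273): 11 bp
  [273,277): 4 bp
  [277,281): 4 bp
  [281,286): 5 bp

[4,4,4,4,4,5,5,5,5,6,6,6,6,7,7,7,7,8,10,10,10,11,11,11,13,16,22,23,24,25]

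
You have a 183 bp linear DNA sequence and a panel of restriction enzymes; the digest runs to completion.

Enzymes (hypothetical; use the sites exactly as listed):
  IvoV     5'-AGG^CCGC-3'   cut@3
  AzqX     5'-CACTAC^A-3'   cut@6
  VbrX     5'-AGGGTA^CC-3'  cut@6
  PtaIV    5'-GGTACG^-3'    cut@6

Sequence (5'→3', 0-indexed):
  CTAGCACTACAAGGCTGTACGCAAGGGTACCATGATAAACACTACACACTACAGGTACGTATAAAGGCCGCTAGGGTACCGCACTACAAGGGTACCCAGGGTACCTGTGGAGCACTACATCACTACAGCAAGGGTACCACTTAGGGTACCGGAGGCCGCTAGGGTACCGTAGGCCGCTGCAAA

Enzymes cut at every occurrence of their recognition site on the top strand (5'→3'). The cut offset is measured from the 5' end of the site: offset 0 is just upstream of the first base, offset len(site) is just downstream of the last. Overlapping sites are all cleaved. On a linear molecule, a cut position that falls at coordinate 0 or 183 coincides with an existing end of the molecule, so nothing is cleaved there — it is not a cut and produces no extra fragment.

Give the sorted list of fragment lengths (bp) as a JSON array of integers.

Site scan:
  IvoV AGGCCGC/3: at [64, 152, 170] ⇒ [67, 155, 173]
  AzqX CACTACA/6: at [4, 39, 46, 81, 112, 120] ⇒ [10, 45, 52, 87, 118, 126]
  VbrX AGGGTACC/6: at [23, 72, 88, 97, 130, 142, 160] ⇒ [29, 78, 94, 103, 136, 148, 166]
  PtaIV GGTACG/6: at [53] ⇒ [59]

All cut coordinates (distinct, sorted): [10, 29, 45, 52, 59, 67, 78, 87, 94, 103, 118, 126, 136, 148, 155, 166, 173]

Fragments:
  [0,10): 10 bp
  [10,29): 19 bp
  [29,45): 16 bp
  [45,52): 7 bp
  [52,59): 7 bp
  [59,67): 8 bp
  [67,78): 11 bp
  [78,87): 9 bp
  [87,94): 7 bp
  [94,103): 9 bp
  [103,118): 15 bp
  [118,126): 8 bp
  [126,136): 10 bp
  [136,148): 12 bp
  [148,155): 7 bp
  [155,166): 11 bp
  [166,173): 7 bp
  [173,183): 10 bp

[7,7,7,7,7,8,8,9,9,10,10,10,11,11,12,15,16,19]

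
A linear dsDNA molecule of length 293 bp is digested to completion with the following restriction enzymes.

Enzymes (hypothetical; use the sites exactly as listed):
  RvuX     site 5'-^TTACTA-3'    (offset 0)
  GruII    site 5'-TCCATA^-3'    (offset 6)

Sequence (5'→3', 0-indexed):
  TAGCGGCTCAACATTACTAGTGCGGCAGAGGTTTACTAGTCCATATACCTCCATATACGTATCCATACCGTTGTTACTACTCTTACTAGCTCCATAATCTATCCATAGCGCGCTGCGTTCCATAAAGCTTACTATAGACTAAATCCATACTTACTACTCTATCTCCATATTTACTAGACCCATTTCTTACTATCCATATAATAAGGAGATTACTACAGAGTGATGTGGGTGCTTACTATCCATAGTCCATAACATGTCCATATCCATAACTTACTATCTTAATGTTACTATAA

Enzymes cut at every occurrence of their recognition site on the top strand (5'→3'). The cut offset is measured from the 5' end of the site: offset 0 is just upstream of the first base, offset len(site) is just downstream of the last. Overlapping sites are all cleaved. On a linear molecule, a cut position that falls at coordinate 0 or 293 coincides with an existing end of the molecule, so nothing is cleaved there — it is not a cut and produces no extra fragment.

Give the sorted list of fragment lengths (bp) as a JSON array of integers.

Per-enzyme occurrences:
  RvuX (TTACTA, off=0): starts [13, 32, 73, 82, 128, 150, 170, 186, 209, 232, 270, 284] → cuts [13, 32, 73, 82, 128, 150, 170, 186, 209, 232, 270, 284]
  GruII (TCCATA, off=6): starts [39, 49, 61, 90, 101, 118, 143, 163, 192, 238, 245, 256, 262] → cuts [45, 55, 67, 96, 107, 124, 149, 169, 198, 244, 251, 262, 268]

All cut coordinates (distinct, sorted): [13, 32, 45, 55, 67, 73, 82, 96, 107, 124, 128, 149, 150, 169, 170, 186, 198, 209, 232, 244, 251, 262, 268, 270, 284]

Fragment lengths:
  [0,13): 13 bp
  [13,32): 19 bp
  [32,45): 13 bp
  [45,55): 10 bp
  [55,67): 12 bp
  [67,73): 6 bp
  [73,82): 9 bp
  [82,96): 14 bp
  [96,107): 11 bp
  [107,124): 17 bp
  [124,128): 4 bp
  [128,149): 21 bp
  [149,150): 1 bp
  [150,169): 19 bp
  [169,170): 1 bp
  [170,186): 16 bp
  [186,198): 12 bp
  [198,209): 11 bp
  [209,232): 23 bp
  [232,244): 12 bp
  [244,251): 7 bp
  [251,262): 11 bp
  [262,268): 6 bp
  [268,270): 2 bp
  [270,284): 14 bp
  [284,293): 9 bp

[1,1,2,4,6,6,7,9,9,10,11,11,11,12,12,12,13,13,14,14,16,17,19,19,21,23]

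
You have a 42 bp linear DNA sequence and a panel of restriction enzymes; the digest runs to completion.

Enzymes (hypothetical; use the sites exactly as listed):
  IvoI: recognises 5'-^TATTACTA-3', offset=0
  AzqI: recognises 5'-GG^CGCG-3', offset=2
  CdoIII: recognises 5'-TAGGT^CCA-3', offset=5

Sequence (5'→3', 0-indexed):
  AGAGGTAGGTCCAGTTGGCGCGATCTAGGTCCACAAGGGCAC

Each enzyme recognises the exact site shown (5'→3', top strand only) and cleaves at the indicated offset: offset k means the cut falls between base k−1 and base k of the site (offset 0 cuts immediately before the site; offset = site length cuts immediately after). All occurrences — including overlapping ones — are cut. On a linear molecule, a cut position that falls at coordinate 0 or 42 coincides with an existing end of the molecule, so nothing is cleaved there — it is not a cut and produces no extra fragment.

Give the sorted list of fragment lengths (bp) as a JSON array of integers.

[8,10,12,12]

Scan for sites:
  IvoI (TATTACTA, off=0): no sites
  AzqI (GGCGCG, off=2): starts [16] → cuts [18]
  CdoIII (TAGGTCCA, off=5): starts [5, 25] → cuts [10, 30]

Pooled cuts: [10, 18, 30]

Fragment lengths:
  [0,10): 10 bp
  [10,18): 8 bp
  [18,30): 12 bp
  [30,42): 12 bp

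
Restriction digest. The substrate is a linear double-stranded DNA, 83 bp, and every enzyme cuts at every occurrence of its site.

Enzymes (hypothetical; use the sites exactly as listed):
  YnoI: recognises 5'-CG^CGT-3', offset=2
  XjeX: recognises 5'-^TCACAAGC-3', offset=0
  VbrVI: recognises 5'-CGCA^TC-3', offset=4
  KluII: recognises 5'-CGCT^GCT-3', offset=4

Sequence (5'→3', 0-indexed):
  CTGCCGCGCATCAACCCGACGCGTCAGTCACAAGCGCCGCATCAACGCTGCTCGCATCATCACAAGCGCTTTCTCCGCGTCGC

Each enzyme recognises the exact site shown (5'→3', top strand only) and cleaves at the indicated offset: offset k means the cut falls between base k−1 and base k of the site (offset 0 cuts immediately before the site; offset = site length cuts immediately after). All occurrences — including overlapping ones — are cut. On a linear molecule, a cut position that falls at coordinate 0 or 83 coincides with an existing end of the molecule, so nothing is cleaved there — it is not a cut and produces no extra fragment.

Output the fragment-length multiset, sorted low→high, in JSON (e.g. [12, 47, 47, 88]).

[3,6,6,7,8,10,11,14,18]

Scan for sites:
  YnoI (CGCGT, off=2): starts [19, 75] → cuts [21, 77]
  XjeX (TCACAAGC, off=0): starts [27, 59] → cuts [27, 59]
  VbrVI (CGCATC, off=4): starts [6, 37, 52] → cuts [10, 41, 56]
  KluII (CGCTGCT, off=4): starts [45] → cuts [49]

All cut coordinates (distinct, sorted): [10, 21, 27, 41, 49, 56, 59, 77]

Fragment lengths:
  [0,10): 10 bp
  [10,21): 11 bp
  [21,27): 6 bp
  [27,41): 14 bp
  [41,49): 8 bp
  [49,56): 7 bp
  [56,59): 3 bp
  [59,77): 18 bp
  [77,83): 6 bp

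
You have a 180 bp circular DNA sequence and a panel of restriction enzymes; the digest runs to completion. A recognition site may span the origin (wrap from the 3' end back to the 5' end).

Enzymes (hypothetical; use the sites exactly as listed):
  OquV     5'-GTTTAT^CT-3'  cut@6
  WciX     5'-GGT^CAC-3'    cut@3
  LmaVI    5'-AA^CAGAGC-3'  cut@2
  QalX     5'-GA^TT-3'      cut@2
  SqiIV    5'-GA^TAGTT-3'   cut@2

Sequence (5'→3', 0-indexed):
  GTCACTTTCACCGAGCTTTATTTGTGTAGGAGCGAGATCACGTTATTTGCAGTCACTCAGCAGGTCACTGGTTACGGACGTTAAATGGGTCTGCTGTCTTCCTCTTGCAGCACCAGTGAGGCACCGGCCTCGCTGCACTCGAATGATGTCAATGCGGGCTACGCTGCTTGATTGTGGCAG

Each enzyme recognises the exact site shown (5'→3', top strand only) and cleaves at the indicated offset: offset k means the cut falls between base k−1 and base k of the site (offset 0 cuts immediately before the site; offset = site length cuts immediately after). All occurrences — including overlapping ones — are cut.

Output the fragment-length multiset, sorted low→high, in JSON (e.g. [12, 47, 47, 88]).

[11,63,106]

Per-enzyme occurrences:
  OquV (GTTTATCT, off=6): no sites
  WciX (GGTCAC, off=3): starts [62, 179] → cuts [2, 65]
  LmaVI (AACAGAGC, off=2): no sites
  QalX (GATT, off=2): starts [169] → cuts [171]
  SqiIV (GATAGTT, off=2): no sites

Pooled cuts: [2, 65, 171]

Fragments:
  2→65: 63 bp
  65→171: 106 bp
  171→2 (wrap): 180-171+2 = 11 bp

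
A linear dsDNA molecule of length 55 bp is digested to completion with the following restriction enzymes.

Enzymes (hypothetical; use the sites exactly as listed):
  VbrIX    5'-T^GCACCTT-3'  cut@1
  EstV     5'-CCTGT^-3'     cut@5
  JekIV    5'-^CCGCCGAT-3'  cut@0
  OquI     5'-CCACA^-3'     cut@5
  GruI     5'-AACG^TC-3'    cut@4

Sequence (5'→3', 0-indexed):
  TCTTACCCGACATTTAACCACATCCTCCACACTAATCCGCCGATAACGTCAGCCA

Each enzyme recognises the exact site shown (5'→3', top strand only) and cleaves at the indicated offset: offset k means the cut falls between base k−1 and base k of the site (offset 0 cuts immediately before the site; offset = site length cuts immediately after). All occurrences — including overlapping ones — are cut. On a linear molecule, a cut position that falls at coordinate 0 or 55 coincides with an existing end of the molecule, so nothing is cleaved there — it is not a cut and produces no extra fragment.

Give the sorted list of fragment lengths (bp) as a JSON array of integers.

[5,7,9,12,22]

Per-enzyme occurrences:
  VbrIX (TGCACCTT, off=1): no sites
  EstV (CCTGT, off=5): no sites
  JekIV (CCGCCGAT, off=0): starts [36] → cuts [36]
  OquI (CCACA, off=5): starts [17, 26] → cuts [22, 31]
  GruI (AACGTC, off=4): starts [44] → cuts [48]

Pooled cuts: [22, 31, 36, 48]

Fragments:
  [0,22): 22 bp
  [22,31): 9 bp
  [31,36): 5 bp
  [36,48): 12 bp
  [48,55): 7 bp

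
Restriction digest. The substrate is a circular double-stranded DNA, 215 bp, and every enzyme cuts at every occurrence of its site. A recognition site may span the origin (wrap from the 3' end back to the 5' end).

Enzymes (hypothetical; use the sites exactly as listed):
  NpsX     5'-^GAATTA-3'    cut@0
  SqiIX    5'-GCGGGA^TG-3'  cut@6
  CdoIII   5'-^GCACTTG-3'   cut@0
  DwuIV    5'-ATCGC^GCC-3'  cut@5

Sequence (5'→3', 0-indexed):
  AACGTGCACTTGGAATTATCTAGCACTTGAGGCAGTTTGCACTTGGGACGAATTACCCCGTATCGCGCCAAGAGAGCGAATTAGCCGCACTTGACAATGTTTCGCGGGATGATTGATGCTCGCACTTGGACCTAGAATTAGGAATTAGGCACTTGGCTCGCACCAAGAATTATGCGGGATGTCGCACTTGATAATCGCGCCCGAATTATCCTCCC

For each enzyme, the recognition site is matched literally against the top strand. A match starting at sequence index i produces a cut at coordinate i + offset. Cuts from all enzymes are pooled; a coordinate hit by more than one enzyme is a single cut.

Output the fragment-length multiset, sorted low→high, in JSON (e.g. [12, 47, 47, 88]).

Scan for sites:
  NpsX GAATTA/0: at [12, 49, 77, 134, 141, 166, 202] ⇒ [12, 49, 77, 134, 141, 166, 202]
  SqiIX GCGGGATG/6: at [103, 173] ⇒ [109, 179]
  CdoIII GCACTTG/0: at [5, 22, 38, 86, 121, 148, 183] ⇒ [5, 22, 38, 86, 121, 148, 183]
  DwuIV ATCGCGCC/5: at [61, 193] ⇒ [66, 198]

All cut coordinates (distinct, sorted): [5, 12, 22, 38, 49, 66, 77, 86, 109, 121, 134, 141, 148, 166, 179, 183, 198, 202]

Fragments:
  5→12: 7 bp
  12→22: 10 bp
  22→38: 16 bp
  38→49: 11 bp
  49→66: 17 bp
  66→77: 11 bp
  77→86: 9 bp
  86→109: 23 bp
  109→121: 12 bp
  121→134: 13 bp
  134→141: 7 bp
  141→148: 7 bp
  148→166: 18 bp
  166→179: 13 bp
  179→183: 4 bp
  183→198: 15 bp
  198→202: 4 bp
  202→5 (wrap): 215-202+5 = 18 bp

[4,4,7,7,7,9,10,11,11,12,13,13,15,16,17,18,18,23]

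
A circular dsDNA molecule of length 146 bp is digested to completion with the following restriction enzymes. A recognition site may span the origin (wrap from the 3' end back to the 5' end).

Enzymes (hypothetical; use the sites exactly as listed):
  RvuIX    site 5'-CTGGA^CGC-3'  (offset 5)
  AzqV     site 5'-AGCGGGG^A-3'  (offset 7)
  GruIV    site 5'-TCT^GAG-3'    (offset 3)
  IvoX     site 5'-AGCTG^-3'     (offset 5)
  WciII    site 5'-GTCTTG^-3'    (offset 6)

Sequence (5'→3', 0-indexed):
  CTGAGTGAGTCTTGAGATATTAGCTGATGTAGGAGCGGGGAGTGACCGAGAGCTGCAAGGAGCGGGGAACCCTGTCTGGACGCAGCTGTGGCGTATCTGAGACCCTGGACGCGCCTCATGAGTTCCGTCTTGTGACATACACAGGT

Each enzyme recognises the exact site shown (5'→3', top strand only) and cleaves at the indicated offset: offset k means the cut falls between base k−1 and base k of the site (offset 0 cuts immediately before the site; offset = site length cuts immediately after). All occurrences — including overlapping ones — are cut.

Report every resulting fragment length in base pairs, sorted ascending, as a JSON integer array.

[8,10,11,12,12,12,13,14,15,16,23]

Scan for sites:
  RvuIX CTGGACGC/5: at [75, 104] ⇒ [80, 109]
  AzqV AGCGGGGA/7: at [33, 60] ⇒ [40, 67]
  GruIV TCTGAG/3: at [95, 145] ⇒ [2, 98]
  IvoX AGCTG/5: at [21, 50, 83] ⇒ [26, 55, 88]
  WciII GTCTTG/6: at [8, 126] ⇒ [14, 132]

Pooled cuts: [2, 14, 26, 40, 55, 67, 80, 88, 98, 109, 132]

Fragments:
  2→14: 12 bp
  14→26: 12 bp
  26→40: 14 bp
  40→55: 15 bp
  55→67: 12 bp
  67→80: 13 bp
  80→88: 8 bp
  88→98: 10 bp
  98→109: 11 bp
  109→132: 23 bp
  132→2 (wrap): 146-132+2 = 16 bp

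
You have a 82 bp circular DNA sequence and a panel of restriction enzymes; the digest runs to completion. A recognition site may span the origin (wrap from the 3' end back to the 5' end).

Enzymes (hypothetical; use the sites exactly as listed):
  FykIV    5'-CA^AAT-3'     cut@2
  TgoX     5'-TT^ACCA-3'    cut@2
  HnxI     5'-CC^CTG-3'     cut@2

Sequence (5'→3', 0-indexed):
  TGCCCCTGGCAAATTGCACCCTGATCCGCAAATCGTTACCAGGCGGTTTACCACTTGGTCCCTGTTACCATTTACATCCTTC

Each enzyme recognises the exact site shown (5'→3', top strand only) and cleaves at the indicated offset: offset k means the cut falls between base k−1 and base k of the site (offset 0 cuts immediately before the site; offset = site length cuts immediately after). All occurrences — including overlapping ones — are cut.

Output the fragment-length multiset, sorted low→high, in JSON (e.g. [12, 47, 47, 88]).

[5,6,7,9,10,12,12,21]

Per-enzyme occurrences:
  FykIV (CAAAT, off=2): starts [9, 28] → cuts [11, 30]
  TgoX (TTACCA, off=2): starts [35, 47, 64] → cuts [37, 49, 66]
  HnxI (CCCTG, off=2): starts [3, 18, 59] → cuts [5, 20, 61]

Pooled cuts: [5, 11, 20, 30, 37, 49, 61, 66]

Fragments:
  5→11: 6 bp
  11→20: 9 bp
  20→30: 10 bp
  30→37: 7 bp
  37→49: 12 bp
  49→61: 12 bp
  61→66: 5 bp
  66→5 (wrap): 82-66+5 = 21 bp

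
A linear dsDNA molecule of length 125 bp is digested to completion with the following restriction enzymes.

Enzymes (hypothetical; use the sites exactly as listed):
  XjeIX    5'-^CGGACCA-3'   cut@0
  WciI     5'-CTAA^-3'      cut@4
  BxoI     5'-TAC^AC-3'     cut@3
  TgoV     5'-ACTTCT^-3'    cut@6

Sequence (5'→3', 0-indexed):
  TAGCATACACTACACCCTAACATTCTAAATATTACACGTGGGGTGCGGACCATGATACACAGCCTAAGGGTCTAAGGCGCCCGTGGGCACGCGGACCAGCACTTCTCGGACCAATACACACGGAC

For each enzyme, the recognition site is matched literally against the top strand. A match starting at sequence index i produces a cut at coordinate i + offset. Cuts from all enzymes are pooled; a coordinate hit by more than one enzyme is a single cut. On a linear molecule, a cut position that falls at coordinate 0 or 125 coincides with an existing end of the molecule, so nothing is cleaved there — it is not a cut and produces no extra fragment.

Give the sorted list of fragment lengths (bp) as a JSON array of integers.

Site scan:
  XjeIX (CGGACCA, off=0): starts [45, 91, 106] → cuts [45, 91, 106]
  WciI (CTAA, off=4): starts [16, 24, 63, 71] → cuts [20, 28, 67, 75]
  BxoI (TACAC, off=3): starts [5, 10, 32, 55, 114] → cuts [8, 13, 35, 58, 117]
  TgoV (ACTTCT, off=6): starts [100] → cuts [106]

All cut coordinates (distinct, sorted): [8, 13, 20, 28, 35, 45, 58, 67, 75, 91, 106, 117]

Fragments:
  [0,8): 8 bp
  [8,13): 5 bp
  [13,20): 7 bp
  [20,28): 8 bp
  [28,35): 7 bp
  [35,45): 10 bp
  [45,58): 13 bp
  [58,67): 9 bp
  [67,75): 8 bp
  [75,91): 16 bp
  [91,106): 15 bp
  [106,117): 11 bp
  [117,125): 8 bp

[5,7,7,8,8,8,8,9,10,11,13,15,16]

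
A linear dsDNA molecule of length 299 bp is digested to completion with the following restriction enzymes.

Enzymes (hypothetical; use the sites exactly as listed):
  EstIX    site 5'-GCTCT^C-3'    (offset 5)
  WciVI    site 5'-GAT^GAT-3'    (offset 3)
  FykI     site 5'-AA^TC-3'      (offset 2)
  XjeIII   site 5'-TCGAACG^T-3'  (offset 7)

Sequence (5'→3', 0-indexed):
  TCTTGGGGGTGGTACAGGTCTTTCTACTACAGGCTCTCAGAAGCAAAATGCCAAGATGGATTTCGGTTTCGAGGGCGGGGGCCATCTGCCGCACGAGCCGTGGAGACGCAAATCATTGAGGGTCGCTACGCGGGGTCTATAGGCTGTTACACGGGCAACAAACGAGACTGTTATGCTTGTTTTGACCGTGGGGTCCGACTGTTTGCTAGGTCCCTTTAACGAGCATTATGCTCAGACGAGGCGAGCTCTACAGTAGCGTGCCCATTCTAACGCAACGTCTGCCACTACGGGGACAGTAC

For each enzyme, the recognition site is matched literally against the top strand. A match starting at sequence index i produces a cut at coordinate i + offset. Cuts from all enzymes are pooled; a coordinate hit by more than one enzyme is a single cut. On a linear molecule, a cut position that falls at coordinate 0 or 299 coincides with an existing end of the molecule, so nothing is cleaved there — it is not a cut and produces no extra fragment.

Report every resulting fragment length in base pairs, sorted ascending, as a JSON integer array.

[37,75,187]

Site scan:
  EstIX (GCTCTC, off=5): starts [32] → cuts [37]
  WciVI (GATGAT, off=3): no sites
  FykI (AATC, off=2): starts [110] → cuts [112]
  XjeIII (TCGAACGT, off=7): no sites

Pooled cuts: [37, 112]

Fragments:
  [0,37): 37 bp
  [37,112): 75 bp
  [112,299): 187 bp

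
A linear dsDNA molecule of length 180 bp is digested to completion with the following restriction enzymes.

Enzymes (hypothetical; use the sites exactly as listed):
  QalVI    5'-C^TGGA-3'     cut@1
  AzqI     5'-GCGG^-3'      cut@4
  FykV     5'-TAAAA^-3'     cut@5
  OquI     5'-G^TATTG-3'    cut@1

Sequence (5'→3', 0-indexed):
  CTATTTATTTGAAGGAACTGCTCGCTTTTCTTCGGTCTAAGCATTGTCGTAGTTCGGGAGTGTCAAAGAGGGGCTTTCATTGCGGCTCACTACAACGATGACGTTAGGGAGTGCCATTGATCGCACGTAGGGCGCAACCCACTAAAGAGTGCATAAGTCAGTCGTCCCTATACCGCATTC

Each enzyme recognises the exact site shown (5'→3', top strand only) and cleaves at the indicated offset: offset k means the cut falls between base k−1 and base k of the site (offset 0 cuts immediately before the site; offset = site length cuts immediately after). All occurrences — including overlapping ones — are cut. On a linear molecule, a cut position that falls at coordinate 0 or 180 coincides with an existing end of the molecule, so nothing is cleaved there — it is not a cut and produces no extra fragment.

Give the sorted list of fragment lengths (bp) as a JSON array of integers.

[85,95]

Site scan:
  QalVI (CTGGA, off=1): no sites
  AzqI (GCGG, off=4): starts [81] → cuts [85]
  FykV (TAAAA, off=5): no sites
  OquI (GTATTG, off=1): no sites

All cut coordinates (distinct, sorted): [85]

Fragment lengths:
  [0,85): 85 bp
  [85,180): 95 bp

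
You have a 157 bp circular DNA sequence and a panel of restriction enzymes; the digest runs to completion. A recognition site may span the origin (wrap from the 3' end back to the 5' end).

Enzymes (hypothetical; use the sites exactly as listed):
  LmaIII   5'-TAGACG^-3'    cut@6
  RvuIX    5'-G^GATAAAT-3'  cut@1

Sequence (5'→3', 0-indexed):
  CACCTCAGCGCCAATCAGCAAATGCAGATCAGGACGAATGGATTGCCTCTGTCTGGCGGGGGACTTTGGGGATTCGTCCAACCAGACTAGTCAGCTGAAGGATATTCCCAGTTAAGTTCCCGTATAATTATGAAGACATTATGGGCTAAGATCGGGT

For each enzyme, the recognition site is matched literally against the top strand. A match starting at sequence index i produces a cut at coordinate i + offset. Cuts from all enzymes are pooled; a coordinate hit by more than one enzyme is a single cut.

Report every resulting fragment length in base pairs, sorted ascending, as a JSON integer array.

Scan for sites:
  LmaIII (TAGACG, off=6): no sites
  RvuIX (GGATAAAT, off=1): no sites

Pooled cuts: ∅

Fragments:
  no cuts → one circular fragment of 157 bp

[157]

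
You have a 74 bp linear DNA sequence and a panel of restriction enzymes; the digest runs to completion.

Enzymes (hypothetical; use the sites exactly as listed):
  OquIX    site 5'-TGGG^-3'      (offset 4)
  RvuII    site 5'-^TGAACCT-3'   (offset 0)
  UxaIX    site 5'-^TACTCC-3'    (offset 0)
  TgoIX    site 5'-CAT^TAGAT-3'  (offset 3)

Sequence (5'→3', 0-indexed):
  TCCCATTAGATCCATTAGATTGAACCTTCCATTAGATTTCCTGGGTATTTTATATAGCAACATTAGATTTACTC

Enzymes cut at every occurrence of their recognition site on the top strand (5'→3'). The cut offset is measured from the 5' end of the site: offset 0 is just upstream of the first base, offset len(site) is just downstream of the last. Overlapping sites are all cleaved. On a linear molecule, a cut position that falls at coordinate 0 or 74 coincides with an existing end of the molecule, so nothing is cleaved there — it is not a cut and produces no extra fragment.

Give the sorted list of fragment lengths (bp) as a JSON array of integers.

[5,6,9,11,12,13,18]

Per-enzyme occurrences:
  OquIX (TGGG, off=4): starts [41] → cuts [45]
  RvuII (TGAACCT, off=0): starts [20] → cuts [20]
  UxaIX (TACTCC, off=0): no sites
  TgoIX (CATTAGAT, off=3): starts [3, 12, 29, 60] → cuts [6, 15, 32, 63]

Pooled cuts: [6, 15, 20, 32, 45, 63]

Fragment lengths:
  [0,6): 6 bp
  [6,15): 9 bp
  [15,20): 5 bp
  [20,32): 12 bp
  [32,45): 13 bp
  [45,63): 18 bp
  [63,74): 11 bp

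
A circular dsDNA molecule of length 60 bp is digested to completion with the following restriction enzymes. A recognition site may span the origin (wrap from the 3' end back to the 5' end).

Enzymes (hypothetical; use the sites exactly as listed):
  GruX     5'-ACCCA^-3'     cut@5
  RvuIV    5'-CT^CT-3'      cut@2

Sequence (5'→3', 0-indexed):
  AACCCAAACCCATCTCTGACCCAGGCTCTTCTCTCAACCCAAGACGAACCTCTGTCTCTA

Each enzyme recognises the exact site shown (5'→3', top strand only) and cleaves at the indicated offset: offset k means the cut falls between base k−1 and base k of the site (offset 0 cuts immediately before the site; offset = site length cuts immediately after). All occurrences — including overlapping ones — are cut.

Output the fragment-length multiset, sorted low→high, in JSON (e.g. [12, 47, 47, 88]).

Per-enzyme occurrences:
  GruX (ACCCA, off=5): starts [1, 7, 18, 36] → cuts [6, 12, 23, 41]
  RvuIV (CTCT, off=2): starts [13, 25, 30, 49, 55] → cuts [15, 27, 32, 51, 57]

Pooled cuts: [6, 12, 15, 23, 27, 32, 41, 51, 57]

Fragment lengths:
  6→12: 6 bp
  12→15: 3 bp
  15→23: 8 bp
  23→27: 4 bp
  27→32: 5 bp
  32→41: 9 bp
  41→51: 10 bp
  51→57: 6 bp
  57→6 (wrap): 60-57+6 = 9 bp

[3,4,5,6,6,8,9,9,10]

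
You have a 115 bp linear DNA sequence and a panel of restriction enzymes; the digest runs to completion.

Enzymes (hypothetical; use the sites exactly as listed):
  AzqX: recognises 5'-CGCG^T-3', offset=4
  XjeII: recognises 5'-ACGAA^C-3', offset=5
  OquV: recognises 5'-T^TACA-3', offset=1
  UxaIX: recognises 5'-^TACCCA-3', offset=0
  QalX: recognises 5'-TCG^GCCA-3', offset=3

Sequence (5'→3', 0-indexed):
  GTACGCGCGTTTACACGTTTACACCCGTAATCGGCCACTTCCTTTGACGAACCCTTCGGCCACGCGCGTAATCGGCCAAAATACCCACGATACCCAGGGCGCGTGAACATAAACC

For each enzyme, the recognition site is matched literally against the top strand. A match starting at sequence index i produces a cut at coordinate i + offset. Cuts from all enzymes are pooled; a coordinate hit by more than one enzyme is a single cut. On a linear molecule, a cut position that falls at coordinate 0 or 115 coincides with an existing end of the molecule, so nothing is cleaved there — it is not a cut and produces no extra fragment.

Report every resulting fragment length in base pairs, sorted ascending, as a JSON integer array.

Scan for sites:
  AzqX (CGCGT, off=4): starts [5, 64, 99] → cuts [9, 68, 103]
  XjeII (ACGAAC, off=5): starts [46] → cuts [51]
  OquV (TTACA, off=1): starts [10, 18] → cuts [11, 19]
  UxaIX (TACCCA, off=0): starts [81, 90] → cuts [81, 90]
  QalX (TCGGCCA, off=3): starts [30, 55, 71] → cuts [33, 58, 74]

All cut coordinates (distinct, sorted): [9, 11, 19, 33, 51, 58, 68, 74, 81, 90, 103]

Fragments:
  [0,9): 9 bp
  [9,11): 2 bp
  [11,19): 8 bp
  [19,33): 14 bp
  [33,51): 18 bp
  [51,58): 7 bp
  [58,68): 10 bp
  [68,74): 6 bp
  [74,81): 7 bp
  [81,90): 9 bp
  [90,103): 13 bp
  [103,115): 12 bp

[2,6,7,7,8,9,9,10,12,13,14,18]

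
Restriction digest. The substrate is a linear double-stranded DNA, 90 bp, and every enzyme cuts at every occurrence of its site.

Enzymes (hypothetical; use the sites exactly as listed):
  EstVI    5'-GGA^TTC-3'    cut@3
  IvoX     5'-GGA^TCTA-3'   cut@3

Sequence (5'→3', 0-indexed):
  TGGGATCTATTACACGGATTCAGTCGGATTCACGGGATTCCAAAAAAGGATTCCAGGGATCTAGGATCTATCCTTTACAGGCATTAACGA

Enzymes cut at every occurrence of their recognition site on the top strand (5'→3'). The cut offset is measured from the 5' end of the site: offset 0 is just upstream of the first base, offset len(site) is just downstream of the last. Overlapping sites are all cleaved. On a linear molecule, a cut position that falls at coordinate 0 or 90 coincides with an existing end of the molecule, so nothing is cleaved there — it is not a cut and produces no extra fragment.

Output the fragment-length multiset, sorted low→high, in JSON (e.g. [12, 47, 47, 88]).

Per-enzyme occurrences:
  EstVI (GGATTC, off=3): starts [15, 25, 34, 47] → cuts [18, 28, 37, 50]
  IvoX (GGATCTA, off=3): starts [2, 56, 63] → cuts [5, 59, 66]

All cut coordinates (distinct, sorted): [5, 18, 28, 37, 50, 59, 66]

Fragments:
  [0,5): 5 bp
  [5,18): 13 bp
  [18,28): 10 bp
  [28,37): 9 bp
  [37,50): 13 bp
  [50,59): 9 bp
  [59,66): 7 bp
  [66,90): 24 bp

[5,7,9,9,10,13,13,24]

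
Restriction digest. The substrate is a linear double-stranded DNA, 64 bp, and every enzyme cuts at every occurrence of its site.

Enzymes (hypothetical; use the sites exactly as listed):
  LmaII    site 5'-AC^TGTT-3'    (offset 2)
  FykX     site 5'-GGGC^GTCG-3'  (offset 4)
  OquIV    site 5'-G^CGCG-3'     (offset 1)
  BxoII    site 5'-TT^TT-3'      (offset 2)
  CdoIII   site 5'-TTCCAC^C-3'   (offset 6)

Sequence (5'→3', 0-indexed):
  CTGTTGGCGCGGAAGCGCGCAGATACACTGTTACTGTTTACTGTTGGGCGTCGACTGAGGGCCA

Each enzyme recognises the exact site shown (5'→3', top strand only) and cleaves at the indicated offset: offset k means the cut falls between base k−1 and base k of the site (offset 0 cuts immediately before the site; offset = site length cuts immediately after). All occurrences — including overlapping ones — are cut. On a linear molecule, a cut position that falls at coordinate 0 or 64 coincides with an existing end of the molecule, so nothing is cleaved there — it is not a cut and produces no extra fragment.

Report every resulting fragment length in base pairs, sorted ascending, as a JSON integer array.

[6,7,7,8,8,13,15]

Scan for sites:
  LmaII ACTGTT/2: at [26, 32, 39] ⇒ [28, 34, 41]
  FykX GGGCGTCG/4: at [45] ⇒ [49]
  OquIV GCGCG/1: at [6, 14] ⇒ [7, 15]
  BxoII (TTTT, off=2): no sites
  CdoIII (TTCCACC, off=6): no sites

All cut coordinates (distinct, sorted): [7, 15, 28, 34, 41, 49]

Fragment lengths:
  [0,7): 7 bp
  [7,15): 8 bp
  [15,28): 13 bp
  [28,34): 6 bp
  [34,41): 7 bp
  [41,49): 8 bp
  [49,64): 15 bp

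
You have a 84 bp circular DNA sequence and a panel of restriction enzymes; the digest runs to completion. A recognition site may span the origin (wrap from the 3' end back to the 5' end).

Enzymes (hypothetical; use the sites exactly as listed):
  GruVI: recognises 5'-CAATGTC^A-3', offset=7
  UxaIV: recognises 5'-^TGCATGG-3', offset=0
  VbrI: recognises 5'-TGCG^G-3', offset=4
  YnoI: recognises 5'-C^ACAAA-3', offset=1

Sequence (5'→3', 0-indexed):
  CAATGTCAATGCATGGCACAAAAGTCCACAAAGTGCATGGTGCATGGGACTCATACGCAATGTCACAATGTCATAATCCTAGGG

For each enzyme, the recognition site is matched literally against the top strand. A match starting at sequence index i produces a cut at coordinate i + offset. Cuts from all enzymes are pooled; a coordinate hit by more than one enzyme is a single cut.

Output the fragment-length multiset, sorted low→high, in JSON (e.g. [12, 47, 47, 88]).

Per-enzyme occurrences:
  GruVI (CAATGTCA, off=7): starts [0, 57, 65] → cuts [7, 64, 72]
  UxaIV (TGCATGG, off=0): starts [9, 33, 40] → cuts [9, 33, 40]
  VbrI (TGCGG, off=4): no sites
  YnoI (CACAAA, off=1): starts [16, 26] → cuts [17, 27]

All cut coordinates (distinct, sorted): [7, 9, 17, 27, 33, 40, 64, 72]

Fragments:
  7→9: 2 bp
  9→17: 8 bp
  17→27: 10 bp
  27→33: 6 bp
  33→40: 7 bp
  40→64: 24 bp
  64→72: 8 bp
  72→7 (wrap): 84-72+7 = 19 bp

[2,6,7,8,8,10,19,24]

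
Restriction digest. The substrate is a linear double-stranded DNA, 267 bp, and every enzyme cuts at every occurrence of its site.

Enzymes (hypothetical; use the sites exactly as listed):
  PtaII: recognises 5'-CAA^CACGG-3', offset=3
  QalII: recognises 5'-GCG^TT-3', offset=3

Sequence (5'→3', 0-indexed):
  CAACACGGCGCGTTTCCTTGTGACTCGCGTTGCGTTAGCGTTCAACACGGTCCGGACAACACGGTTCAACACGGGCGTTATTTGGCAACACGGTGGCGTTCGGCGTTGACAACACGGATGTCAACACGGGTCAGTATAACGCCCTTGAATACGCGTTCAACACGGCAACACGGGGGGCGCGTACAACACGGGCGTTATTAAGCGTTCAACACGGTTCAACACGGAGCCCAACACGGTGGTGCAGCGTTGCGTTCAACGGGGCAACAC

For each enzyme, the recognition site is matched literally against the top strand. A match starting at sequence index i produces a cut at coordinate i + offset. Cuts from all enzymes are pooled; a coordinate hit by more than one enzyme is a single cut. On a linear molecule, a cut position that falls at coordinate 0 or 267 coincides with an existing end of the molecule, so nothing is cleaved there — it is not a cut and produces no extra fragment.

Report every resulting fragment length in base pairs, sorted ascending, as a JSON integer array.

[3,5,5,5,5,5,6,7,7,8,8,8,9,10,10,10,10,11,12,12,14,15,16,17,18,31]

Per-enzyme occurrences:
  PtaII (CAACACGG, off=3): starts [0, 42, 56, 66, 85, 109, 121, 157, 165, 183, 206, 216, 228] → cuts [3, 45, 59, 69, 88, 112, 124, 160, 168, 186, 209, 219, 231]
  QalII (GCGTT, off=3): starts [9, 26, 31, 37, 74, 95, 102, 152, 191, 201, 243, 248] → cuts [12, 29, 34, 40, 77, 98, 105, 155, 194, 204, 246, 251]

All cut coordinates (distinct, sorted): [3, 12, 29, 34, 40, 45, 59, 69, 77, 88, 98, 105, 112, 124, 155, 160, 168, 186, 194, 204, 209, 219, 231, 246, 251]

Fragments:
  [0,3): 3 bp
  [3,12): 9 bp
  [12,29): 17 bp
  [29,34): 5 bp
  [34,40): 6 bp
  [40,45): 5 bp
  [45,59): 14 bp
  [59,69): 10 bp
  [69,77): 8 bp
  [77,88): 11 bp
  [88,98): 10 bp
  [98,105): 7 bp
  [105,112): 7 bp
  [112,124): 12 bp
  [124,155): 31 bp
  [155,160): 5 bp
  [160,168): 8 bp
  [168,186): 18 bp
  [186,194): 8 bp
  [194,204): 10 bp
  [204,209): 5 bp
  [209,219): 10 bp
  [219,231): 12 bp
  [231,246): 15 bp
  [246,251): 5 bp
  [251,267): 16 bp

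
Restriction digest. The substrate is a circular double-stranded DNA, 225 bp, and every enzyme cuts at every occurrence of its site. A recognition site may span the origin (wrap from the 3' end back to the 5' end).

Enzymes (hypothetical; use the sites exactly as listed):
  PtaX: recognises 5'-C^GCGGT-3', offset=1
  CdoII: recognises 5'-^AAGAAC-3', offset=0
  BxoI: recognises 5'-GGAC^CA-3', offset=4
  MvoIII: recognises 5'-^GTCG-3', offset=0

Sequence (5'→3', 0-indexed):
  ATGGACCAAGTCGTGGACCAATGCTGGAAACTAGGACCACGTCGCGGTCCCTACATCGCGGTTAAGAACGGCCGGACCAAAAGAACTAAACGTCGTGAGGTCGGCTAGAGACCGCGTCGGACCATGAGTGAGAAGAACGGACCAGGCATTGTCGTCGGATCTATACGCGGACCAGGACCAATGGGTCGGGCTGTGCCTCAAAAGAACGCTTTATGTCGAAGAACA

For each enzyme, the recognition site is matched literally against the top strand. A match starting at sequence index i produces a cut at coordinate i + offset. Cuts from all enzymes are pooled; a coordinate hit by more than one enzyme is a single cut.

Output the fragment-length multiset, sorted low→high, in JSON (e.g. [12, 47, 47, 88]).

Site scan:
  PtaX (CGCGGT, off=1): starts [42, 56] → cuts [43, 57]
  CdoII (AAGAAC, off=0): starts [63, 80, 132, 201, 218] → cuts [63, 80, 132, 201, 218]
  BxoI (GGACCA, off=4): starts [2, 14, 33, 73, 118, 138, 168, 174] → cuts [6, 18, 37, 77, 122, 142, 172, 178]
  MvoIII (GTCG, off=0): starts [9, 40, 91, 99, 115, 150, 153, 184, 214] → cuts [9, 40, 91, 99, 115, 150, 153, 184, 214]

Pooled cuts: [6, 9, 18, 37, 40, 43, 57, 63, 77, 80, 91, 99, 115, 122, 132, 142, 150, 153, 172, 178, 184, 201, 214, 218]

Fragment lengths:
  6→9: 3 bp
  9→18: 9 bp
  18→37: 19 bp
  37→40: 3 bp
  40→43: 3 bp
  43→57: 14 bp
  57→63: 6 bp
  63→77: 14 bp
  77→80: 3 bp
  80→91: 11 bp
  91→99: 8 bp
  99→115: 16 bp
  115→122: 7 bp
  122→132: 10 bp
  132→142: 10 bp
  142→150: 8 bp
  150→153: 3 bp
  153→172: 19 bp
  172→178: 6 bp
  178→184: 6 bp
  184→201: 17 bp
  201→214: 13 bp
  214→218: 4 bp
  218→6 (wrap): 225-218+6 = 13 bp

[3,3,3,3,3,4,6,6,6,7,8,8,9,10,10,11,13,13,14,14,16,17,19,19]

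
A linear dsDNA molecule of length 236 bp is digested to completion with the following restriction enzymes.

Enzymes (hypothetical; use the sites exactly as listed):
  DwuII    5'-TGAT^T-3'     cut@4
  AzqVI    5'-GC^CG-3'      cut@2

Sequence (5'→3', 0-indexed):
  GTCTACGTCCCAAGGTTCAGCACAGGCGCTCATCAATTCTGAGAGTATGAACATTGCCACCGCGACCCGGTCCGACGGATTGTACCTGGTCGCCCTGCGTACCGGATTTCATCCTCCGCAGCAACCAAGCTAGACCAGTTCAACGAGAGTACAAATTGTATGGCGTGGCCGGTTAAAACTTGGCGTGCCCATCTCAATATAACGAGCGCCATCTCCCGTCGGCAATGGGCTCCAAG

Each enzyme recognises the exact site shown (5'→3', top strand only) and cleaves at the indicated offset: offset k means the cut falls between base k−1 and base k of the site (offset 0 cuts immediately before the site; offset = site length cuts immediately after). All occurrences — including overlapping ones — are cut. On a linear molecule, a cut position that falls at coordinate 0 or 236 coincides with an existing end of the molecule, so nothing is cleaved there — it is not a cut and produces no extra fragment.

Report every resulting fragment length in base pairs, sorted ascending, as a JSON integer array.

[67,169]

Scan for sites:
  DwuII (TGATT, off=4): no sites
  AzqVI GCCG/2: at [167] ⇒ [169]

Pooled cuts: [169]

Fragments:
  [0,169): 169 bp
  [169,236): 67 bp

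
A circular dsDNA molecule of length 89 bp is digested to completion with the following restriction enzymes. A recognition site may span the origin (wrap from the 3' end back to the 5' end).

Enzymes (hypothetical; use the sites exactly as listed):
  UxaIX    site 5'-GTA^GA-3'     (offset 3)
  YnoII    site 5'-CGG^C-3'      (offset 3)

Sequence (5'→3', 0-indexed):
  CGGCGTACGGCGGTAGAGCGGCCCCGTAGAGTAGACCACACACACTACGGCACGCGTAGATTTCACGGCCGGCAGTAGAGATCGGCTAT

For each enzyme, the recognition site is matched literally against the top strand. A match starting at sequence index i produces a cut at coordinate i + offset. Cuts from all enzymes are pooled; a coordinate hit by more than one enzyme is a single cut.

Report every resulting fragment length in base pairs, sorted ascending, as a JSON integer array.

Scan for sites:
  UxaIX GTAGA/3: at [12, 25, 30, 55, 74] ⇒ [15, 28, 33, 58, 77]
  YnoII CGGC/3: at [0, 7, 18, 47, 65, 69, 82] ⇒ [3, 10, 21, 50, 68, 72, 85]

All cut coordinates (distinct, sorted): [3, 10, 15, 21, 28, 33, 50, 58, 68, 72, 77, 85]

Fragment lengths:
  3→10: 7 bp
  10→15: 5 bp
  15→21: 6 bp
  21→28: 7 bp
  28→33: 5 bp
  33→50: 17 bp
  50→58: 8 bp
  58→68: 10 bp
  68→72: 4 bp
  72→77: 5 bp
  77→85: 8 bp
  85→3 (wrap): 89-85+3 = 7 bp

[4,5,5,5,6,7,7,7,8,8,10,17]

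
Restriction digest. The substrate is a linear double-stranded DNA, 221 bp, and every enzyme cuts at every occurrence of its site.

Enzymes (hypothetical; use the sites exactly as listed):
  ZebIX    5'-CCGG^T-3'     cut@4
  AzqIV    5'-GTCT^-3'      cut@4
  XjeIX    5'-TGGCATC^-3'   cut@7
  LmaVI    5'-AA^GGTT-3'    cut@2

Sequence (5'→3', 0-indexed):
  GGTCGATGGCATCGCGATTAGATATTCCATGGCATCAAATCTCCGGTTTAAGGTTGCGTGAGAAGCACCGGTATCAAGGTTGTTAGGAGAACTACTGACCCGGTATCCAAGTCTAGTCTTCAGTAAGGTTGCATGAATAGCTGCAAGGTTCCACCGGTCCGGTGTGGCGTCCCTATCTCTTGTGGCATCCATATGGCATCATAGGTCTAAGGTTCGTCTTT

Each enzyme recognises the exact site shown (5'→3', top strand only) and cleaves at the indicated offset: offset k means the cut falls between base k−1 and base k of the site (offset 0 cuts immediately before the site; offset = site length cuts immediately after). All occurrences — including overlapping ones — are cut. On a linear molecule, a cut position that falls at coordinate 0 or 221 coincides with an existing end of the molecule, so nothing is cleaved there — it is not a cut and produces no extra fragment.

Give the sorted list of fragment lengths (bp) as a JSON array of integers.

Scan for sites:
  ZebIX (CCGGT, off=4): starts [42, 67, 99, 153, 158] → cuts [46, 71, 103, 157, 162]
  AzqIV (GTCT, off=4): starts [110, 115, 204, 215] → cuts [114, 119, 208, 219]
  XjeIX (TGGCATC, off=7): starts [6, 29, 182, 193] → cuts [13, 36, 189, 200]
  LmaVI (AAGGTT, off=2): starts [49, 75, 124, 144, 208] → cuts [51, 77, 126, 146, 210]

Pooled cuts: [13, 36, 46, 51, 71, 77, 103, 114, 119, 126, 146, 157, 162, 189, 200, 208, 210, 219]

Fragment lengths:
  [0,13): 13 bp
  [13,36): 23 bp
  [36,46): 10 bp
  [46,51): 5 bp
  [51,71): 20 bp
  [71,77): 6 bp
  [77,103): 26 bp
  [103,114): 11 bp
  [114,119): 5 bp
  [119,126): 7 bp
  [126,146): 20 bp
  [146,157): 11 bp
  [157,162): 5 bp
  [162,189): 27 bp
  [189,200): 11 bp
  [200,208): 8 bp
  [208,210): 2 bp
  [210,219): 9 bp
  [219,221): 2 bp

[2,2,5,5,5,6,7,8,9,10,11,11,11,13,20,20,23,26,27]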